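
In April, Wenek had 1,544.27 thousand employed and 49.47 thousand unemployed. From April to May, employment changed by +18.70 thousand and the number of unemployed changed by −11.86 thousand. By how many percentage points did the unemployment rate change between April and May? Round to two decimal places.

April: labor force = 1,544.27 + 49.47 = 1,593.74; u = 49.47/1,593.74 = 3.10%.
May: labor force = 1,562.97 + 37.61 = 1,600.58; u = 37.61/1,600.58 = 2.35%.
Change = 2.35% − 3.10% = −0.75 pp.

The unemployment rate changed by −0.75 percentage points.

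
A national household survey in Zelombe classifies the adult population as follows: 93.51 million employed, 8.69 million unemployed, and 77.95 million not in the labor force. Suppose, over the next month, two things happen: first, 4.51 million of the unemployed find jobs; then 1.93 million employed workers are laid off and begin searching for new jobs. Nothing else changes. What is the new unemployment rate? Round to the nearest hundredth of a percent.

New unemployment rate ≈ 5.98%.

Initially, labor force = 93.51 + 8.69 = 102.20 million, so u = 8.69/102.20 = 8.50%.
After the first change, unemployed falls and employed rises by 4.51; labor force unchanged → E = 98.02, U = 4.18, labor force = 102.20 million.
After the second change, employed falls and unemployed rises by 1.93; labor force unchanged → E = 96.09, U = 6.11, labor force = 102.20 million.
New unemployment rate = 6.11 / 102.20 = 5.98%.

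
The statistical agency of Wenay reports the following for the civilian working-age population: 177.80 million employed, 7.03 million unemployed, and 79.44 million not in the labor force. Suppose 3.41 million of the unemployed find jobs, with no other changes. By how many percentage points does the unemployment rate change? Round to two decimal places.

The unemployment rate changes by −1.84 percentage points.

Initially, labor force = 177.80 + 7.03 = 184.83 million, so u = 7.03/184.83 = 3.80%.
After the change, unemployed falls and employed rises by 3.41; labor force unchanged → E = 181.21, U = 3.62, labor force = 184.83 million.
New unemployment rate = 3.62 / 184.83 = 1.96%.
Change = 1.96% − 3.80% = −1.84 percentage points.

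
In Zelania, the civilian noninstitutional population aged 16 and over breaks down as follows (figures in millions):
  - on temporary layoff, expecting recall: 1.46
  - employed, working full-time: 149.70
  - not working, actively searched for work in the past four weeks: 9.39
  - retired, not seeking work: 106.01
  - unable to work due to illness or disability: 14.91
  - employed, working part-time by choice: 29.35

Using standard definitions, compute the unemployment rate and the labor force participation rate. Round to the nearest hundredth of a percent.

Unemployment rate ≈ 5.71%; labor force participation rate ≈ 61.10%.

Employed = 149.70 + 29.35 = 179.05 million.
Unemployed = 1.46 + 9.39 = 10.85 million (jobless and actively searching, or on temporary layoff).
Labor force = 179.05 + 10.85 = 189.90 million.
Not in labor force = 106.01 + 14.91 = 120.92 million (those not working and not actively searching are outside the labor force).
Civilian working-age population = 189.90 + 120.92 = 310.82 million.
Unemployment rate = 10.85 / 189.90 = 5.71%.
Labor force participation rate = 189.90 / 310.82 = 61.10%.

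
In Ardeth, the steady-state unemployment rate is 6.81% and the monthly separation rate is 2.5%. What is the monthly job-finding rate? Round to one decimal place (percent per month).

From u* = s/(s+f): f = s·(1−u)/u.
f = 2.5 × (1 − 0.0681) / 0.0681 = 2.3297 / 0.0681 ≈ 34.2% per month.

Job-finding rate ≈ 34.2% per month.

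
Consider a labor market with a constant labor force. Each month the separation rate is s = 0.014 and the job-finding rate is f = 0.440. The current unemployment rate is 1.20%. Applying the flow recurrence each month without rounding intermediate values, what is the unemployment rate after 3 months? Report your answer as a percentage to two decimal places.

With a fixed labor force, u_{t+1} = u_t + s·(1−u_t) − f·u_t = u_t·(1−s−f) + s.
Here 1−s−f = 0.546 and s = 0.014.
u_1 = 0.012000 × 0.546 + 0.014 = 0.020552.
u_2 = 0.020552 × 0.546 + 0.014 = 0.025221.
u_3 = 0.025221 × 0.546 + 0.014 = 0.027771.

Unemployment rate after three months ≈ 2.78%.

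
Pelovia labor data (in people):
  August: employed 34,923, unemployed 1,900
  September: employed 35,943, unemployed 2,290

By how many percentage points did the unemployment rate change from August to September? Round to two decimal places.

August: labor force = 34,923 + 1,900 = 36,823; u = 1,900/36,823 = 5.16%.
September: labor force = 35,943 + 2,290 = 38,233; u = 2,290/38,233 = 5.99%.
Change = 5.99% − 5.16% = +0.83 pp.

The unemployment rate changed by +0.83 percentage points.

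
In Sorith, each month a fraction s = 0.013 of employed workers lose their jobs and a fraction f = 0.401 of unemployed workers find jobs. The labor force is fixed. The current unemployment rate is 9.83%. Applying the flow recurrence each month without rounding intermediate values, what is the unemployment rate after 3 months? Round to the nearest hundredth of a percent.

Unemployment rate after three months ≈ 4.49%.

With a fixed labor force, u_{t+1} = u_t + s·(1−u_t) − f·u_t = u_t·(1−s−f) + s.
Here 1−s−f = 0.586 and s = 0.013.
u_1 = 0.098300 × 0.586 + 0.013 = 0.070604.
u_2 = 0.070604 × 0.586 + 0.013 = 0.054374.
u_3 = 0.054374 × 0.586 + 0.013 = 0.044863.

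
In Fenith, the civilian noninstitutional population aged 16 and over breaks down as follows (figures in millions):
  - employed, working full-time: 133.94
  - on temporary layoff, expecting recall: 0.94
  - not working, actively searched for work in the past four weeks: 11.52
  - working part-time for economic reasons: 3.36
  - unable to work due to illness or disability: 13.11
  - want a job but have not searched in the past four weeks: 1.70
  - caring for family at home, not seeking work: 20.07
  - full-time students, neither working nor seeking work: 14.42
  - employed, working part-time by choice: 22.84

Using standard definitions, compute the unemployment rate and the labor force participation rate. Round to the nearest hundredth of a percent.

Unemployment rate ≈ 7.22%; labor force participation rate ≈ 77.78%.

Employed = 133.94 + 3.36 + 22.84 = 160.14 million (anyone who worked, including part-time for economic reasons, counts as employed).
Unemployed = 0.94 + 11.52 = 12.46 million (jobless and actively searching, or on temporary layoff).
Labor force = 160.14 + 12.46 = 172.60 million.
Not in labor force = 13.11 + 1.70 + 20.07 + 14.42 = 49.30 million (those not working and not actively searching are outside the labor force — including those who want a job but have given up searching).
Civilian working-age population = 172.60 + 49.30 = 221.90 million.
Unemployment rate = 12.46 / 172.60 = 7.22%.
Labor force participation rate = 172.60 / 221.90 = 77.78%.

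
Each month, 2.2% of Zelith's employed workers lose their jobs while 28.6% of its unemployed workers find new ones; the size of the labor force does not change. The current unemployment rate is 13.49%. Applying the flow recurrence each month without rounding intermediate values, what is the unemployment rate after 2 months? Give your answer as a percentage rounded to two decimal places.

Unemployment rate after two months ≈ 10.18%.

With a fixed labor force, u_{t+1} = u_t + s·(1−u_t) − f·u_t = u_t·(1−s−f) + s.
Here 1−s−f = 0.692 and s = 0.022.
u_1 = 0.134900 × 0.692 + 0.022 = 0.115351.
u_2 = 0.115351 × 0.692 + 0.022 = 0.101823.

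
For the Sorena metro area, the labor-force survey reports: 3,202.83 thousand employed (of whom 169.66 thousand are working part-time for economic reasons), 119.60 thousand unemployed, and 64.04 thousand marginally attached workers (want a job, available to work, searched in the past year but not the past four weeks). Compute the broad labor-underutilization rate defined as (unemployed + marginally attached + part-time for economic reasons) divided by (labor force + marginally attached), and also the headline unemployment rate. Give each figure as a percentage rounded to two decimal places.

Broad underutilization rate ≈ 10.43%; headline unemployment rate ≈ 3.60%.

Labor force = 3,202.83 + 119.60 = 3,322.43 thousand.
Numerator = 119.60 + 64.04 + 169.66 = 353.30 thousand.
Denominator = 3,322.43 + 64.04 = 3,386.47 thousand.
Broad rate = 353.30 / 3,386.47 = 10.43%.
Headline unemployment rate = 119.60 / 3,322.43 = 3.60%.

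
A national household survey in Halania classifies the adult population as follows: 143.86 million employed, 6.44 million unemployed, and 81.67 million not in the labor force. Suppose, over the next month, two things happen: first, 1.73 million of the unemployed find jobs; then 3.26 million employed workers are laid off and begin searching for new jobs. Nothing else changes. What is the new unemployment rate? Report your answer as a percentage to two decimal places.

Initially, labor force = 143.86 + 6.44 = 150.30 million, so u = 6.44/150.30 = 4.28%.
After the first change, unemployed falls and employed rises by 1.73; labor force unchanged → E = 145.59, U = 4.71, labor force = 150.30 million.
After the second change, employed falls and unemployed rises by 3.26; labor force unchanged → E = 142.33, U = 7.97, labor force = 150.30 million.
New unemployment rate = 7.97 / 150.30 = 5.30%.

New unemployment rate ≈ 5.30%.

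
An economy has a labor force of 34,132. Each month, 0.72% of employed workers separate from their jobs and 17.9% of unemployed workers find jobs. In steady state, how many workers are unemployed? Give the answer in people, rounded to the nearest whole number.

About 1,320 are unemployed in steady state.

Steady-state unemployment rate u* = s/(s+f) = 0.72/(0.72+17.9) = 0.038668.
Unemployed = u* × labor force = 0.038668 × 34,132 ≈ 1,320.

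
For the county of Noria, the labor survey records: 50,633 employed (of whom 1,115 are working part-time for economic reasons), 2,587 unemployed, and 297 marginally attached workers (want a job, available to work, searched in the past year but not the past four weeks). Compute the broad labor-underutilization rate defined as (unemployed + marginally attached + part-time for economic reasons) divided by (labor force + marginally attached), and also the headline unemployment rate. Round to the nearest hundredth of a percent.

Broad underutilization rate ≈ 7.47%; headline unemployment rate ≈ 4.86%.

Labor force = 50,633 + 2,587 = 53,220.
Numerator = 2,587 + 297 + 1,115 = 3,999.
Denominator = 53,220 + 297 = 53,517.
Broad rate = 3,999 / 53,517 = 7.47%.
Headline unemployment rate = 2,587 / 53,220 = 4.86%.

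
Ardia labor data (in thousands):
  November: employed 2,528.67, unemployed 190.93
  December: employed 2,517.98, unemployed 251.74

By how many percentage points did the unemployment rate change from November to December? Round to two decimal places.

The unemployment rate changed by +2.07 percentage points.

November: labor force = 2,528.67 + 190.93 = 2,719.60; u = 190.93/2,719.60 = 7.02%.
December: labor force = 2,517.98 + 251.74 = 2,769.72; u = 251.74/2,769.72 = 9.09%.
Change = 9.09% − 7.02% = +2.07 pp.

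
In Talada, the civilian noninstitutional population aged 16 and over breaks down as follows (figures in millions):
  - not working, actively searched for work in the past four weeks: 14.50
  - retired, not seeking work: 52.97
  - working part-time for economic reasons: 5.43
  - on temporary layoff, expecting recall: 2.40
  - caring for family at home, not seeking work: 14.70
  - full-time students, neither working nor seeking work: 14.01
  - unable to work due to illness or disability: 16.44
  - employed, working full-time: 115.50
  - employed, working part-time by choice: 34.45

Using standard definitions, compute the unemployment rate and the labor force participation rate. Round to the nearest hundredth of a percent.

Unemployment rate ≈ 9.81%; labor force participation rate ≈ 63.71%.

Employed = 5.43 + 115.50 + 34.45 = 155.38 million (anyone who worked, including part-time for economic reasons, counts as employed).
Unemployed = 14.50 + 2.40 = 16.90 million (jobless and actively searching, or on temporary layoff).
Labor force = 155.38 + 16.90 = 172.28 million.
Not in labor force = 52.97 + 14.70 + 14.01 + 16.44 = 98.12 million (those not working and not actively searching are outside the labor force).
Civilian working-age population = 172.28 + 98.12 = 270.40 million.
Unemployment rate = 16.90 / 172.28 = 9.81%.
Labor force participation rate = 172.28 / 270.40 = 63.71%.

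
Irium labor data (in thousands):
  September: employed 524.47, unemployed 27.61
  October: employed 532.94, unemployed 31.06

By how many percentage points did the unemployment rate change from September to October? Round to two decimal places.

September: labor force = 524.47 + 27.61 = 552.08; u = 27.61/552.08 = 5.00%.
October: labor force = 532.94 + 31.06 = 564.00; u = 31.06/564.00 = 5.51%.
Change = 5.51% − 5.00% = +0.51 pp.

The unemployment rate changed by +0.51 percentage points.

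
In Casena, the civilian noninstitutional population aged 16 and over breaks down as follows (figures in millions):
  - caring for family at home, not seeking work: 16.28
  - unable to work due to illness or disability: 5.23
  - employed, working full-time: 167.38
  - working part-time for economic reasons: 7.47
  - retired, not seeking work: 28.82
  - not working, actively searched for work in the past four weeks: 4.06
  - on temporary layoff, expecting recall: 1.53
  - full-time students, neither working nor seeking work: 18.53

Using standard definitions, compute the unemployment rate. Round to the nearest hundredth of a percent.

Employed = 167.38 + 7.47 = 174.85 million (anyone who worked, including part-time for economic reasons, counts as employed).
Unemployed = 4.06 + 1.53 = 5.59 million (jobless and actively searching, or on temporary layoff).
Labor force = 174.85 + 5.59 = 180.44 million.
Unemployment rate = 5.59 / 180.44 = 3.10%.

Unemployment rate ≈ 3.10%.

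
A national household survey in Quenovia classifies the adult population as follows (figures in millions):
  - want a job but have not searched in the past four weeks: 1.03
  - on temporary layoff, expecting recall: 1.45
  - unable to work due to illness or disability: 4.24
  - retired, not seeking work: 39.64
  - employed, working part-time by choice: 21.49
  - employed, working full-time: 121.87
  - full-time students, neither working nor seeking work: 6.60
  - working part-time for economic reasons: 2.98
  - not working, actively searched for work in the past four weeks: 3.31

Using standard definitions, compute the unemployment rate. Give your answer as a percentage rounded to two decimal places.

Employed = 21.49 + 121.87 + 2.98 = 146.34 million (anyone who worked, including part-time for economic reasons, counts as employed).
Unemployed = 1.45 + 3.31 = 4.76 million (jobless and actively searching, or on temporary layoff).
Labor force = 146.34 + 4.76 = 151.10 million.
Unemployment rate = 4.76 / 151.10 = 3.15%.

Unemployment rate ≈ 3.15%.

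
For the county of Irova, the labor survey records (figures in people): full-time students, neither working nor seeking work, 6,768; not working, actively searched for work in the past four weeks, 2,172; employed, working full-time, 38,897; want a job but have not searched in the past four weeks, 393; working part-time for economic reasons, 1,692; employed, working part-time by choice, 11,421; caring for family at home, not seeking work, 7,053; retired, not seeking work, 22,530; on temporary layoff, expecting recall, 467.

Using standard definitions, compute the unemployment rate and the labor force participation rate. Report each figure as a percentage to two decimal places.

Employed = 38,897 + 1,692 + 11,421 = 52,010 (anyone who worked, including part-time for economic reasons, counts as employed).
Unemployed = 2,172 + 467 = 2,639 (jobless and actively searching, or on temporary layoff).
Labor force = 52,010 + 2,639 = 54,649.
Not in labor force = 6,768 + 393 + 7,053 + 22,530 = 36,744 (those not working and not actively searching are outside the labor force — including those who want a job but have given up searching).
Civilian working-age population = 54,649 + 36,744 = 91,393.
Unemployment rate = 2,639 / 54,649 = 4.83%.
Labor force participation rate = 54,649 / 91,393 = 59.80%.

Unemployment rate ≈ 4.83%; labor force participation rate ≈ 59.80%.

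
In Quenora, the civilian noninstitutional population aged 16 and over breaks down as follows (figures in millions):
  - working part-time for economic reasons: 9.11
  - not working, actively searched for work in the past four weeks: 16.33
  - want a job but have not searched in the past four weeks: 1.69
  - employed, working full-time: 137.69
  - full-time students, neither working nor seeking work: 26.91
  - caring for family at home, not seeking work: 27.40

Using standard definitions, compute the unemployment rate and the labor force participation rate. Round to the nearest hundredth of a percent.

Employed = 9.11 + 137.69 = 146.80 million (anyone who worked, including part-time for economic reasons, counts as employed).
Unemployed = 16.33 million.
Labor force = 146.80 + 16.33 = 163.13 million.
Not in labor force = 1.69 + 26.91 + 27.40 = 56.00 million (those not working and not actively searching are outside the labor force — including those who want a job but have given up searching).
Civilian working-age population = 163.13 + 56.00 = 219.13 million.
Unemployment rate = 16.33 / 163.13 = 10.01%.
Labor force participation rate = 163.13 / 219.13 = 74.44%.

Unemployment rate ≈ 10.01%; labor force participation rate ≈ 74.44%.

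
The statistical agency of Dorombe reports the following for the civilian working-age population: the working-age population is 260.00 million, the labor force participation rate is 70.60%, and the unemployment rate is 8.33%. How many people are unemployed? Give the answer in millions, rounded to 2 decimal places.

About 15.29 million are unemployed.

Labor force = 0.7060 × 260.00 = 183.56 million.
Unemployed = 0.0833 × 183.56 ≈ 15.29 million.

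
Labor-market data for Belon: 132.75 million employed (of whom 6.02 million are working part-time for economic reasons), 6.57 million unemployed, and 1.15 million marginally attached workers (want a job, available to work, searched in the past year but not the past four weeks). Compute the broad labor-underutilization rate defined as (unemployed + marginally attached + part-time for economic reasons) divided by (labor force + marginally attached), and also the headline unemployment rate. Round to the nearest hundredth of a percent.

Broad underutilization rate ≈ 9.78%; headline unemployment rate ≈ 4.72%.

Labor force = 132.75 + 6.57 = 139.32 million.
Numerator = 6.57 + 1.15 + 6.02 = 13.74 million.
Denominator = 139.32 + 1.15 = 140.47 million.
Broad rate = 13.74 / 140.47 = 9.78%.
Headline unemployment rate = 6.57 / 139.32 = 4.72%.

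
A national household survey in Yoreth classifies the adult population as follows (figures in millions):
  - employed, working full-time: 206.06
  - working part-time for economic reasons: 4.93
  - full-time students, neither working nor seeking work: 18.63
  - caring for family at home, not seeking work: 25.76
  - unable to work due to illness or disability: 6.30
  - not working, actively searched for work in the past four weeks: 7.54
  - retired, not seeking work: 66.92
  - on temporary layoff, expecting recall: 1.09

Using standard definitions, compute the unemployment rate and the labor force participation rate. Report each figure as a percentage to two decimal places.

Employed = 206.06 + 4.93 = 210.99 million (anyone who worked, including part-time for economic reasons, counts as employed).
Unemployed = 7.54 + 1.09 = 8.63 million (jobless and actively searching, or on temporary layoff).
Labor force = 210.99 + 8.63 = 219.62 million.
Not in labor force = 18.63 + 25.76 + 6.30 + 66.92 = 117.61 million (those not working and not actively searching are outside the labor force).
Civilian working-age population = 219.62 + 117.61 = 337.23 million.
Unemployment rate = 8.63 / 219.62 = 3.93%.
Labor force participation rate = 219.62 / 337.23 = 65.12%.

Unemployment rate ≈ 3.93%; labor force participation rate ≈ 65.12%.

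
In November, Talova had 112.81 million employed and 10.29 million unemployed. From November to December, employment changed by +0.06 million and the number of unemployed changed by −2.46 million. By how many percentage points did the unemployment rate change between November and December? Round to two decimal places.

November: labor force = 112.81 + 10.29 = 123.10; u = 10.29/123.10 = 8.36%.
December: labor force = 112.87 + 7.83 = 120.70; u = 7.83/120.70 = 6.49%.
Change = 6.49% − 8.36% = −1.87 pp.

The unemployment rate changed by −1.87 percentage points.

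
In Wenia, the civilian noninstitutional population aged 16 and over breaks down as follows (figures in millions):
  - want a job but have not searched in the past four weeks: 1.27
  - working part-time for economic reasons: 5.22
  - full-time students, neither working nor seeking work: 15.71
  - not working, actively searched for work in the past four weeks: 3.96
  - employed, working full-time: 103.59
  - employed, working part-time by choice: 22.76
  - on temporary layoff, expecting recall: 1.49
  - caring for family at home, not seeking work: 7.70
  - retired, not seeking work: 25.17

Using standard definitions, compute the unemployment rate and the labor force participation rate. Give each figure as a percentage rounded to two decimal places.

Employed = 5.22 + 103.59 + 22.76 = 131.57 million (anyone who worked, including part-time for economic reasons, counts as employed).
Unemployed = 3.96 + 1.49 = 5.45 million (jobless and actively searching, or on temporary layoff).
Labor force = 131.57 + 5.45 = 137.02 million.
Not in labor force = 1.27 + 15.71 + 7.70 + 25.17 = 49.85 million (those not working and not actively searching are outside the labor force — including those who want a job but have given up searching).
Civilian working-age population = 137.02 + 49.85 = 186.87 million.
Unemployment rate = 5.45 / 137.02 = 3.98%.
Labor force participation rate = 137.02 / 186.87 = 73.32%.

Unemployment rate ≈ 3.98%; labor force participation rate ≈ 73.32%.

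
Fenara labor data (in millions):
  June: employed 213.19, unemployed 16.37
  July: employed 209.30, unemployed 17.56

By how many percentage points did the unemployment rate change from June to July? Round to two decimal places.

The unemployment rate changed by +0.61 percentage points.

June: labor force = 213.19 + 16.37 = 229.56; u = 16.37/229.56 = 7.13%.
July: labor force = 209.30 + 17.56 = 226.86; u = 17.56/226.86 = 7.74%.
Change = 7.74% − 7.13% = +0.61 pp.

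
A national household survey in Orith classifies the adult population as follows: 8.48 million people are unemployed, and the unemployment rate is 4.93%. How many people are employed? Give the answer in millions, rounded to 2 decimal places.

About 163.53 million are employed.

Labor force = U / u = 8.48 / 0.0493 ≈ 172.01 million.
Employed = labor force − unemployed = 172.01 − 8.48 = 163.53 million.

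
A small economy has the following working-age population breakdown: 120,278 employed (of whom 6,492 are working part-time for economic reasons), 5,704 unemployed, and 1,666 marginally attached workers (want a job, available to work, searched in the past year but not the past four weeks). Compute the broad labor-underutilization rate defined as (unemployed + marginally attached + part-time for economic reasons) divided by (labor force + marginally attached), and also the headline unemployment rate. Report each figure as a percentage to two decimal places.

Broad underutilization rate ≈ 10.86%; headline unemployment rate ≈ 4.53%.

Labor force = 120,278 + 5,704 = 125,982.
Numerator = 5,704 + 1,666 + 6,492 = 13,862.
Denominator = 125,982 + 1,666 = 127,648.
Broad rate = 13,862 / 127,648 = 10.86%.
Headline unemployment rate = 5,704 / 125,982 = 4.53%.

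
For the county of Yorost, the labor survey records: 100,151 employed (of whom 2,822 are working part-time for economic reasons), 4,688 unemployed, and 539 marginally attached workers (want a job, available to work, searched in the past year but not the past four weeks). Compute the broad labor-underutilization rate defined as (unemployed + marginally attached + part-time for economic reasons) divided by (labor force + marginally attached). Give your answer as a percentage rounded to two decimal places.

Labor force = 100,151 + 4,688 = 104,839.
Numerator = 4,688 + 539 + 2,822 = 8,049.
Denominator = 104,839 + 539 = 105,378.
Broad rate = 8,049 / 105,378 = 7.64%.

Broad underutilization rate ≈ 7.64%.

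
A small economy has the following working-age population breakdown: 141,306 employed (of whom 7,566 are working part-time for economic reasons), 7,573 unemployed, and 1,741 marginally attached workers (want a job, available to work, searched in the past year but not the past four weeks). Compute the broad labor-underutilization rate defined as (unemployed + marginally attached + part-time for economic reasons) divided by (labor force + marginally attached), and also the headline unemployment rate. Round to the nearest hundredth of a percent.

Broad underutilization rate ≈ 11.21%; headline unemployment rate ≈ 5.09%.

Labor force = 141,306 + 7,573 = 148,879.
Numerator = 7,573 + 1,741 + 7,566 = 16,880.
Denominator = 148,879 + 1,741 = 150,620.
Broad rate = 16,880 / 150,620 = 11.21%.
Headline unemployment rate = 7,573 / 148,879 = 5.09%.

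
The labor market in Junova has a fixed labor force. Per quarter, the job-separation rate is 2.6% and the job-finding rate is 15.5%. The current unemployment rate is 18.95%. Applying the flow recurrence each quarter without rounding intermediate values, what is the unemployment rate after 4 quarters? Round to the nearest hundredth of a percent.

With a fixed labor force, u_{t+1} = u_t + s·(1−u_t) − f·u_t = u_t·(1−s−f) + s.
Here 1−s−f = 0.819 and s = 0.026.
u_1 = 0.189500 × 0.819 + 0.026 = 0.181200.
u_2 = 0.181200 × 0.819 + 0.026 = 0.174403.
u_3 = 0.174403 × 0.819 + 0.026 = 0.168836.
u_4 = 0.168836 × 0.819 + 0.026 = 0.164277.

Unemployment rate after four quarters ≈ 16.43%.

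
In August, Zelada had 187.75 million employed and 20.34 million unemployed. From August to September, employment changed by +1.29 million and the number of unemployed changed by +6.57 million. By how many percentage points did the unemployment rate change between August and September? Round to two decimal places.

The unemployment rate changed by +2.69 percentage points.

August: labor force = 187.75 + 20.34 = 208.09; u = 20.34/208.09 = 9.77%.
September: labor force = 189.04 + 26.91 = 215.95; u = 26.91/215.95 = 12.46%.
Change = 12.46% − 9.77% = +2.69 pp.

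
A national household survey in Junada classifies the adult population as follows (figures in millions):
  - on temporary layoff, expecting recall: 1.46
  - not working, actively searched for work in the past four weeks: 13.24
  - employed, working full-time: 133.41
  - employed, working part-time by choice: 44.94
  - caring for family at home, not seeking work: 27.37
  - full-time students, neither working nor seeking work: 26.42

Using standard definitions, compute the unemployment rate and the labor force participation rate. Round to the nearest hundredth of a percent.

Employed = 133.41 + 44.94 = 178.35 million.
Unemployed = 1.46 + 13.24 = 14.70 million (jobless and actively searching, or on temporary layoff).
Labor force = 178.35 + 14.70 = 193.05 million.
Not in labor force = 27.37 + 26.42 = 53.79 million (those not working and not actively searching are outside the labor force).
Civilian working-age population = 193.05 + 53.79 = 246.84 million.
Unemployment rate = 14.70 / 193.05 = 7.61%.
Labor force participation rate = 193.05 / 246.84 = 78.21%.

Unemployment rate ≈ 7.61%; labor force participation rate ≈ 78.21%.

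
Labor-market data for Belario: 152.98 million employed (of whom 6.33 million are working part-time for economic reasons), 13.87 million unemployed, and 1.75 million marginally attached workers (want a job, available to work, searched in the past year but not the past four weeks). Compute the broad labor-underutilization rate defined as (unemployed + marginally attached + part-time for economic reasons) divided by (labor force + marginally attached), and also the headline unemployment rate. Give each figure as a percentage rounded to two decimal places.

Labor force = 152.98 + 13.87 = 166.85 million.
Numerator = 13.87 + 1.75 + 6.33 = 21.95 million.
Denominator = 166.85 + 1.75 = 168.60 million.
Broad rate = 21.95 / 168.60 = 13.02%.
Headline unemployment rate = 13.87 / 166.85 = 8.31%.

Broad underutilization rate ≈ 13.02%; headline unemployment rate ≈ 8.31%.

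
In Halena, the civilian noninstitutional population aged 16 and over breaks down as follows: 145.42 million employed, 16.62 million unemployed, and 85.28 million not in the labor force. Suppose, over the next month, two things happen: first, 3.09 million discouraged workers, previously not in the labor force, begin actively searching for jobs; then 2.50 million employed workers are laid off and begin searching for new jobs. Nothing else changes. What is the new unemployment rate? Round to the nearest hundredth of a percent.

New unemployment rate ≈ 13.45%.

Initially, labor force = 145.42 + 16.62 = 162.04 million, so u = 16.62/162.04 = 10.26%.
After the first change, unemployed and labor force both rise by 3.09 → E = 145.42, U = 19.71, labor force = 165.13 million.
After the second change, employed falls and unemployed rises by 2.50; labor force unchanged → E = 142.92, U = 22.21, labor force = 165.13 million.
New unemployment rate = 22.21 / 165.13 = 13.45%.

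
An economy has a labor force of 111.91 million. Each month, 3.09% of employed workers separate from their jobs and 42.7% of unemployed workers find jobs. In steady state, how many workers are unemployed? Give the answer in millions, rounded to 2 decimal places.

About 7.55 million are unemployed in steady state.

Steady-state unemployment rate u* = s/(s+f) = 3.09/(3.09+42.7) = 0.067482.
Unemployed = u* × labor force = 0.067482 × 111.91 ≈ 7.55 million.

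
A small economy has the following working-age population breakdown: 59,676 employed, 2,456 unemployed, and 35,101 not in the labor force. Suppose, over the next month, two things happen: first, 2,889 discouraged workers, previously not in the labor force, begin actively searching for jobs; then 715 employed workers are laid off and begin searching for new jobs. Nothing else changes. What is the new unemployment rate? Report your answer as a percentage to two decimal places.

Initially, labor force = 59,676 + 2,456 = 62,132, so u = 2,456/62,132 = 3.95%.
After the first change, unemployed and labor force both rise by 2,889 → E = 59,676, U = 5,345, labor force = 65,021.
After the second change, employed falls and unemployed rises by 715; labor force unchanged → E = 58,961, U = 6,060, labor force = 65,021.
New unemployment rate = 6,060 / 65,021 = 9.32%.

New unemployment rate ≈ 9.32%.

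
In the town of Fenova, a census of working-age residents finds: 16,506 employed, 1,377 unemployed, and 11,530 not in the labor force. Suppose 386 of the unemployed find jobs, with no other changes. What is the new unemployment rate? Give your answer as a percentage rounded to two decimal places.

Initially, labor force = 16,506 + 1,377 = 17,883, so u = 1,377/17,883 = 7.70%.
After the change, unemployed falls and employed rises by 386; labor force unchanged → E = 16,892, U = 991, labor force = 17,883.
New unemployment rate = 991 / 17,883 = 5.54%.

New unemployment rate ≈ 5.54%.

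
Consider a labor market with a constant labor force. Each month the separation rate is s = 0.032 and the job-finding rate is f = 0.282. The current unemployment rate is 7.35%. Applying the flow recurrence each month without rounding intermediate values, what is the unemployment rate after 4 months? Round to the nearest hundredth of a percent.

Unemployment rate after four months ≈ 9.56%.

With a fixed labor force, u_{t+1} = u_t + s·(1−u_t) − f·u_t = u_t·(1−s−f) + s.
Here 1−s−f = 0.686 and s = 0.032.
u_1 = 0.073500 × 0.686 + 0.032 = 0.082421.
u_2 = 0.082421 × 0.686 + 0.032 = 0.088541.
u_3 = 0.088541 × 0.686 + 0.032 = 0.092739.
u_4 = 0.092739 × 0.686 + 0.032 = 0.095619.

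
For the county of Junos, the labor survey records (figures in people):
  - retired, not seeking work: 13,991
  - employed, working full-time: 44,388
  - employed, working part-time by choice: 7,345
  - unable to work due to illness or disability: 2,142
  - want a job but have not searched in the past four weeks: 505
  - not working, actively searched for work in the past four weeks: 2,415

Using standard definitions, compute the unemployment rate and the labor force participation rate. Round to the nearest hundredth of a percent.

Employed = 44,388 + 7,345 = 51,733.
Unemployed = 2,415.
Labor force = 51,733 + 2,415 = 54,148.
Not in labor force = 13,991 + 2,142 + 505 = 16,638 (those not working and not actively searching are outside the labor force — including those who want a job but have given up searching).
Civilian working-age population = 54,148 + 16,638 = 70,786.
Unemployment rate = 2,415 / 54,148 = 4.46%.
Labor force participation rate = 54,148 / 70,786 = 76.50%.

Unemployment rate ≈ 4.46%; labor force participation rate ≈ 76.50%.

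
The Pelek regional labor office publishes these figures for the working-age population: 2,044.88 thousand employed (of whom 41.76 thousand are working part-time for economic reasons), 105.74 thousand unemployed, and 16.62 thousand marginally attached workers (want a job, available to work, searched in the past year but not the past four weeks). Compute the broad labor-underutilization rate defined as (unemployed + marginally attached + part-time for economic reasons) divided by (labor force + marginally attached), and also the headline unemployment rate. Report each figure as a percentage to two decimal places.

Broad underutilization rate ≈ 7.57%; headline unemployment rate ≈ 4.92%.

Labor force = 2,044.88 + 105.74 = 2,150.62 thousand.
Numerator = 105.74 + 16.62 + 41.76 = 164.12 thousand.
Denominator = 2,150.62 + 16.62 = 2,167.24 thousand.
Broad rate = 164.12 / 2,167.24 = 7.57%.
Headline unemployment rate = 105.74 / 2,150.62 = 4.92%.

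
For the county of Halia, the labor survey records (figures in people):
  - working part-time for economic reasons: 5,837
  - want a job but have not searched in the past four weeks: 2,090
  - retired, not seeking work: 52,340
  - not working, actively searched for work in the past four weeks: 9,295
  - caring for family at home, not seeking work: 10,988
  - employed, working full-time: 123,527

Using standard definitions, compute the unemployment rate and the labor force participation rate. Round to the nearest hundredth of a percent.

Unemployment rate ≈ 6.70%; labor force participation rate ≈ 67.94%.

Employed = 5,837 + 123,527 = 129,364 (anyone who worked, including part-time for economic reasons, counts as employed).
Unemployed = 9,295.
Labor force = 129,364 + 9,295 = 138,659.
Not in labor force = 2,090 + 52,340 + 10,988 = 65,418 (those not working and not actively searching are outside the labor force — including those who want a job but have given up searching).
Civilian working-age population = 138,659 + 65,418 = 204,077.
Unemployment rate = 9,295 / 138,659 = 6.70%.
Labor force participation rate = 138,659 / 204,077 = 67.94%.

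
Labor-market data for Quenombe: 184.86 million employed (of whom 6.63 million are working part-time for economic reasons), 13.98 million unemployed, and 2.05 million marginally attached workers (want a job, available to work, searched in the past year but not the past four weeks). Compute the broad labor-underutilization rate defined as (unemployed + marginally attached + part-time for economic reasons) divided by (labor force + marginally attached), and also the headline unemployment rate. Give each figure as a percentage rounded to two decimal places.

Broad underutilization rate ≈ 11.28%; headline unemployment rate ≈ 7.03%.

Labor force = 184.86 + 13.98 = 198.84 million.
Numerator = 13.98 + 2.05 + 6.63 = 22.66 million.
Denominator = 198.84 + 2.05 = 200.89 million.
Broad rate = 22.66 / 200.89 = 11.28%.
Headline unemployment rate = 13.98 / 198.84 = 7.03%.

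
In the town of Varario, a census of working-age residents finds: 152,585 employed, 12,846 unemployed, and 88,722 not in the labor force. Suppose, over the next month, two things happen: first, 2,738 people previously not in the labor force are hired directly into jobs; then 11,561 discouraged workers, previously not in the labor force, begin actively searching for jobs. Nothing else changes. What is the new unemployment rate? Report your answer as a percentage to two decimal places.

New unemployment rate ≈ 13.58%.

Initially, labor force = 152,585 + 12,846 = 165,431, so u = 12,846/165,431 = 7.77%.
After the first change, employed and labor force both rise by 2,738; unemployed unchanged → E = 155,323, U = 12,846, labor force = 168,169.
After the second change, unemployed and labor force both rise by 11,561 → E = 155,323, U = 24,407, labor force = 179,730.
New unemployment rate = 24,407 / 179,730 = 13.58%.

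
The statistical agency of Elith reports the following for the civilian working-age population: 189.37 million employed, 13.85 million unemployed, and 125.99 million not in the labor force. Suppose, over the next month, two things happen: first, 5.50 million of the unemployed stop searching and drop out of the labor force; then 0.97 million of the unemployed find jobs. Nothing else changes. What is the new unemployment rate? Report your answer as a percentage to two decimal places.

Initially, labor force = 189.37 + 13.85 = 203.22 million, so u = 13.85/203.22 = 6.82%.
After the first change, unemployed and labor force both fall by 5.50 → E = 189.37, U = 8.35, labor force = 197.72 million.
After the second change, unemployed falls and employed rises by 0.97; labor force unchanged → E = 190.34, U = 7.38, labor force = 197.72 million.
New unemployment rate = 7.38 / 197.72 = 3.73%.

New unemployment rate ≈ 3.73%.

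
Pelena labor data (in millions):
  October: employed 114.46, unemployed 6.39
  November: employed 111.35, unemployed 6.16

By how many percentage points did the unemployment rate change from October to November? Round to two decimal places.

October: labor force = 114.46 + 6.39 = 120.85; u = 6.39/120.85 = 5.29%.
November: labor force = 111.35 + 6.16 = 117.51; u = 6.16/117.51 = 5.24%.
Change = 5.24% − 5.29% = −0.05 pp.

The unemployment rate changed by −0.05 percentage points.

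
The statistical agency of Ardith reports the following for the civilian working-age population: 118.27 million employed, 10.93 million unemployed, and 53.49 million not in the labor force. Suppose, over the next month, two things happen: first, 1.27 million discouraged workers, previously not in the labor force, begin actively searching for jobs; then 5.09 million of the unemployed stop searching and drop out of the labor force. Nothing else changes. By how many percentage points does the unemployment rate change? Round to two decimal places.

Initially, labor force = 118.27 + 10.93 = 129.20 million, so u = 10.93/129.20 = 8.46%.
After the first change, unemployed and labor force both rise by 1.27 → E = 118.27, U = 12.20, labor force = 130.47 million.
After the second change, unemployed and labor force both fall by 5.09 → E = 118.27, U = 7.11, labor force = 125.38 million.
New unemployment rate = 7.11 / 125.38 = 5.67%.
Change = 5.67% − 8.46% = −2.79 percentage points.

The unemployment rate changes by −2.79 percentage points.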